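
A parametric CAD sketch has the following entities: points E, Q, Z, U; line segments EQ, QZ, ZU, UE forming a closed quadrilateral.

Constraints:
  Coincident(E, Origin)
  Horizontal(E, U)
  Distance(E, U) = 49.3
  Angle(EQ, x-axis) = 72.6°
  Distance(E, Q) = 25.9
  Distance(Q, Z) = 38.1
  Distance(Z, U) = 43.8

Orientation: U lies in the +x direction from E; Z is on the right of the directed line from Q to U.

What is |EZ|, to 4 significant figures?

15.39

Checks: |QZ| = 38.10 ✓; |ZU| = 43.80 ✓.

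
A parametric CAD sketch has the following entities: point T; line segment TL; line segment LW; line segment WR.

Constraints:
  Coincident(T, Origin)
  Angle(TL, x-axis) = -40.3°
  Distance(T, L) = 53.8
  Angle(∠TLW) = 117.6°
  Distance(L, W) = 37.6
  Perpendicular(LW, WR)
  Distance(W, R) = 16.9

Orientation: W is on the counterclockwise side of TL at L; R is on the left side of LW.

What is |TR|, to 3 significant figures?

69.7

∠TLW = 117.6°, so LW runs at -40.3° + (180° − 117.6°) = 22.1° from the x-axis; with |LW| = 37.6, W = L + 37.6·(cos 22.1°, sin 22.1°) = (75.9, -20.7). The perpendicularity gives WR at right angles to LW; with |WR| = 16.9 on the left of LW, R = W + 16.9·(-0.376, 0.927) = (69.5, -4.99). Then |TR| = |R − T| = 69.7.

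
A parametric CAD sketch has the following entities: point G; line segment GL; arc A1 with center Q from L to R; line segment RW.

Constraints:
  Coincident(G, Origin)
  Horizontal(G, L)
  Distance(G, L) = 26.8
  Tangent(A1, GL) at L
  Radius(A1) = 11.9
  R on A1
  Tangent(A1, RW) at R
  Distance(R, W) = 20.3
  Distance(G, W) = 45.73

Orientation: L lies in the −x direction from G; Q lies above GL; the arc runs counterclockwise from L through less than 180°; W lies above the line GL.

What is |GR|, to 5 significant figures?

25.501

Checks: |QL| = 11.90 ✓; |QR| = 11.90 ✓; ∠(QR, RW) = 90.00° ✓; |RW| = 20.30 ✓; |GW| = 45.73 ✓.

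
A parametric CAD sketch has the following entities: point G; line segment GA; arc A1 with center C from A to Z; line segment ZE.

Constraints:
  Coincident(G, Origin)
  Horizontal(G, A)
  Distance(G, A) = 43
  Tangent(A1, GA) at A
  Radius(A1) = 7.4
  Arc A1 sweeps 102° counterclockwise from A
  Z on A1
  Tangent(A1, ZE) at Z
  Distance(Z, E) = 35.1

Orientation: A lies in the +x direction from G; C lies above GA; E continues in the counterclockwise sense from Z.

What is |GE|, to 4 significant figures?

60.96

On A1, A sits at bearing -90° from C; a 102° counterclockwise sweep puts Z at bearing 12°, so Z = C + 7.4·(cos 12°, sin 12°) = (50.24, 8.939). Tangency of A1 to ZE means the radius CZ is perpendicular to ZE, so ZE runs along (−sin 12°, cos 12°); with |ZE| = 35.1, E = (42.94, 43.27). Then |GE| = |E − G| = 60.96.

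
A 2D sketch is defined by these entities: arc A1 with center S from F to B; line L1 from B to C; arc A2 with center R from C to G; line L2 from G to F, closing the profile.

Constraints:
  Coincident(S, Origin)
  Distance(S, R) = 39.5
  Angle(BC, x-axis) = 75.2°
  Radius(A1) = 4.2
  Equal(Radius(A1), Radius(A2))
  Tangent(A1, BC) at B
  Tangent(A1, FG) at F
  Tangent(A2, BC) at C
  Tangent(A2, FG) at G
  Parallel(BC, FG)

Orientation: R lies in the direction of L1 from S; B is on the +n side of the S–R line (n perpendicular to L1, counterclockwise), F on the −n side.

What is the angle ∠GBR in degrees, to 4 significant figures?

5.936°

Tangency of A1 to both parallel lines with radius 4.2 puts B and F at S ± 4.2·n: B = (-4.061, 1.073), F = (4.061, -1.073). Equal radii place C and G the same way about R: C = R + 4.2·n = (6.029, 39.26), G = R − 4.2·n = (14.15, 37.12). Then cos ∠GBR = BG·BR / (|BG||BR|), giving 5.936°.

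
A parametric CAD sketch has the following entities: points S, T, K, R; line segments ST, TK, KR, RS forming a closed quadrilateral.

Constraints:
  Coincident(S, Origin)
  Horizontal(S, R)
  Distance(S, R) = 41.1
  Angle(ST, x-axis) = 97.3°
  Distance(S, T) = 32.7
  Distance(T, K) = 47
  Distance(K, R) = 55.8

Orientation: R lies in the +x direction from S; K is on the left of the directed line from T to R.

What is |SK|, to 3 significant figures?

66.7

Checks: |TK| = 47.00 ✓; |KR| = 55.80 ✓.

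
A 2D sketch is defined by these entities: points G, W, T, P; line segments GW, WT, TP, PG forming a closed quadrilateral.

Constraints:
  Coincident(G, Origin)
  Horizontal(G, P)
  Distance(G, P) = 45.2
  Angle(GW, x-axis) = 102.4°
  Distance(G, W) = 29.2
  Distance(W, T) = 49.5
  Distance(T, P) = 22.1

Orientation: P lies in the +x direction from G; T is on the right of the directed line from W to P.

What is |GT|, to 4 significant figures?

27.06

G is at the origin; GP is horizontal with |GP| = 45.2 and P in +x, so P = (45.2, 0). GW runs at 102.4° with |GW| = 29.2, so W = (-6.270, 28.52). T is determined by |WT| = 49.5 and |TP| = 22.1 together: it lies at the intersection of circle(W, 49.5) and circle(P, 22.1). With |WP| = 58.84, the foot of the radical line on WP is 46.09 from W and the perpendicular offset is √(49.5² − 46.09²) = 18.05. Taking the right-of-WP solution: T = (25.30, -9.608).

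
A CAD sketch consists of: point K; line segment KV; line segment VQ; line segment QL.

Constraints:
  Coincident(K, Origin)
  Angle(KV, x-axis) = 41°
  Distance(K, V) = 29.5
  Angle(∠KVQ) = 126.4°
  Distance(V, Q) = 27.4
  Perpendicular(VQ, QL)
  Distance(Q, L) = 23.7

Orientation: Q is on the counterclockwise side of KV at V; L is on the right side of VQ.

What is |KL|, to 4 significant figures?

65.33

K is at the origin; KV runs at 41.0° with length 29.5, so V = 29.5·(cos 41.0°, sin 41.0°) = (22.26, 19.35). ∠KVQ = 126.4°, so VQ runs at 41.0° + (180° − 126.4°) = 94.60° from the x-axis; with |VQ| = 27.4, Q = V + 27.4·(cos 94.60°, sin 94.60°) = (20.07, 46.67). The perpendicularity gives QL at right angles to VQ; with |QL| = 23.7 on the right of VQ, L = Q + 23.7·(0.9968, 0.08020) = (43.69, 48.57). Then |KL| = |L − K| = 65.33.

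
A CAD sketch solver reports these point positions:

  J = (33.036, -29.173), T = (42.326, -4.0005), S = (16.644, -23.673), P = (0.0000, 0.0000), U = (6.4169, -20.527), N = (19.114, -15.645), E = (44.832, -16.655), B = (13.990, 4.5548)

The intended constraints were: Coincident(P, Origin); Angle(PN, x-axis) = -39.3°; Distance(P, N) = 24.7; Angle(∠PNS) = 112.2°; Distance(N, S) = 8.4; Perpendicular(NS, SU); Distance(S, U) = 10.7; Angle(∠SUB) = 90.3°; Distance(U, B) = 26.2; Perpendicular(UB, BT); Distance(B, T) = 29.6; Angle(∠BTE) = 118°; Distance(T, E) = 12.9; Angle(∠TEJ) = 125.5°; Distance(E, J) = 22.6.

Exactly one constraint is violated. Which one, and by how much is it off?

Distance(E, J) = 22.6 — off by 5.40.

P = (0.00, 0.00) ✓; PN at -39.30° ✓; |PN| = 24.70 ✓; ∠PNS = 112.2° ✓; |NS| = 8.399 ✓; ∠(NS, SU) = 90.00° ✓; |SU| = 10.70 ✓; ∠SUB = 90.30° ✓; |UB| = 26.20 ✓; ∠(UB, BT) = 90.00° ✓; |BT| = 29.60 ✓; ∠BTE = 118.0° ✓; |TE| = 12.90 ✓; ∠TEJ = 125.5° ✓; |EJ| = 17.20 ✗.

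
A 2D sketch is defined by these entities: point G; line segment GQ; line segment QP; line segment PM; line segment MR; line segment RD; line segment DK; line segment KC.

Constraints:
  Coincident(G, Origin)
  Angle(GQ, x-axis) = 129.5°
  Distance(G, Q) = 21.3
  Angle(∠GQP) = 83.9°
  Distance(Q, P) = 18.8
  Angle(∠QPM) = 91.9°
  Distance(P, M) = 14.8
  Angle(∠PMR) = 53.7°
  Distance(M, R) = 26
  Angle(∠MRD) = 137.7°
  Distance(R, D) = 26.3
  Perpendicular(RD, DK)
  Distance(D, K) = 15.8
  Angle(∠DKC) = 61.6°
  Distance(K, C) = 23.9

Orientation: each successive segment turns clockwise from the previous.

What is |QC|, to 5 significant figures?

6.1241

RD is perpendicular to DK, so DK runs at 46.700°; with |DK| = 15.8, K = (-23.602, 44.695). ∠DKC = 61.6° gives KC at -71.700° from the x-axis; with |KC| = 23.9, C = (-16.097, 22.004). Then |QC| = |C − Q| = 6.1241.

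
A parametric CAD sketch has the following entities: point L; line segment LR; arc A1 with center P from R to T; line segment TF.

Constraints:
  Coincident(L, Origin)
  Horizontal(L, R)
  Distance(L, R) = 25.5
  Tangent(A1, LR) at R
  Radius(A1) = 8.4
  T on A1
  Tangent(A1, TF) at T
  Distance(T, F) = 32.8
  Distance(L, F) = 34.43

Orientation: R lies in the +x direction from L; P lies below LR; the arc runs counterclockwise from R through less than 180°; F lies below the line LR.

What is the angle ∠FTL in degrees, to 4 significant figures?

78.88°

L is at the origin; LR is horizontal with |LR| = 25.5 and R on the +x side, so R = (25.50, 0.000). Since A1 is tangent to LR there, PR ⟂ LR, so P = R + (0, -8.4) = (25.50, -8.400). Since PT ⟂ TF (tangency), |PF| = √(8.4² + 32.8²) = 33.86 regardless of where T sits on A1. So F lies on both circle(L, 34.43) and circle(P, 33.86); the below-LR intersection is F = (3.620, -34.24). T is the foot of the tangent from F: T = (17.94, -4.732).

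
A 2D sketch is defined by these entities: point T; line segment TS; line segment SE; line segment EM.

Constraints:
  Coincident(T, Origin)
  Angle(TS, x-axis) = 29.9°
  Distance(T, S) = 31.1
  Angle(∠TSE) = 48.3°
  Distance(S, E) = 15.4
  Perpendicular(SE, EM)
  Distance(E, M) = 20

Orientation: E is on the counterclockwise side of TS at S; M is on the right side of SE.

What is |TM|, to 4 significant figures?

43.54

T is at the origin; TS runs at 29.9° with length 31.1, so S = 31.1·(cos 29.9°, sin 29.9°) = (26.96, 15.50). ∠TSE = 48.3°, so SE runs at 29.9° + (180° − 48.3°) = 161.6° from the x-axis; with |SE| = 15.4, E = S + 15.4·(cos 161.6°, sin 161.6°) = (12.35, 20.36). SE is perpendicular to EM; with |EM| = 20.0 on the right of SE, M = E + 20.0·(0.3156, 0.9489) = (18.66, 39.34). Then |TM| = |M − T| = 43.54.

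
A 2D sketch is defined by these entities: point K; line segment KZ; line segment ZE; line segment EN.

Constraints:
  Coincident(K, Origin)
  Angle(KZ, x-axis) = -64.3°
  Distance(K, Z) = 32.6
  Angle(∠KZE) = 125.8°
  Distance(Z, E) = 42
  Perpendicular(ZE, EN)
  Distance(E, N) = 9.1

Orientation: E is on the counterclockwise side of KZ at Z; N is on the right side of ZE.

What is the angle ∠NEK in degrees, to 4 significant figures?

113.4°

∠KZE = 125.8°, so ZE runs at -64.3° + (180° − 125.8°) = -10.10° from the x-axis; with |ZE| = 42.0, E = Z + 42.0·(cos -10.10°, sin -10.10°) = (55.49, -36.74). The perpendicularity gives EN at right angles to ZE; with |EN| = 9.1 on the right of ZE, N = E + 9.1·(-0.1754, -0.9845) = (53.89, -45.70). Then cos ∠NEK = EN·EK / (|EN||EK|), giving 113.4°.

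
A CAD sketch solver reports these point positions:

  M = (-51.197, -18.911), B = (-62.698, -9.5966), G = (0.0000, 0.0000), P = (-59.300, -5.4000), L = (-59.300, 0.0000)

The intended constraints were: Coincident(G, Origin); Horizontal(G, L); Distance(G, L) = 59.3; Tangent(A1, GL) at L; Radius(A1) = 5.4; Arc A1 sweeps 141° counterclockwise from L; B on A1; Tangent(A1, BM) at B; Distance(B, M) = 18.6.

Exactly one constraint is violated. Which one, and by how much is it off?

Distance(B, M) = 18.6 — off by 3.80.

G = (0.00, 0.00) ✓; G.y = 0.00, L.y = 0.00 ✓; |GL| = 59.30 ✓; ∠(PL, LG) = 90.00° ✓; |PL| = 5.400 ✓; bearing(P→B) − bearing(P→L) = 141.0° ✓; |PB| = 5.400 ✓; ∠(PB, BM) = 90.01° ✓; |BM| = 14.80 ✗.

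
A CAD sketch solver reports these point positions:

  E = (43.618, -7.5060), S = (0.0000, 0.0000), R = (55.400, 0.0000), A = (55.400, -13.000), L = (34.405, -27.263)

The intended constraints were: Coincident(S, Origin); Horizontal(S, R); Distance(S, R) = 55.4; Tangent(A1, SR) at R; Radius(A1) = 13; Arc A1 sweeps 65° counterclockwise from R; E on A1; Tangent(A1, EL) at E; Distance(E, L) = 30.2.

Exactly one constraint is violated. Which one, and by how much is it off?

Distance(E, L) = 30.2 — off by 8.40.

S = (0.00, 0.00) ✓; S.y = 0.00, R.y = 0.00 ✓; |SR| = 55.40 ✓; ∠(AR, RS) = 90.00° ✓; |AR| = 13.00 ✓; bearing(A→E) − bearing(A→R) = 65.00° ✓; |AE| = 13.00 ✓; ∠(AE, EL) = 90.00° ✓; |EL| = 21.80 ✗.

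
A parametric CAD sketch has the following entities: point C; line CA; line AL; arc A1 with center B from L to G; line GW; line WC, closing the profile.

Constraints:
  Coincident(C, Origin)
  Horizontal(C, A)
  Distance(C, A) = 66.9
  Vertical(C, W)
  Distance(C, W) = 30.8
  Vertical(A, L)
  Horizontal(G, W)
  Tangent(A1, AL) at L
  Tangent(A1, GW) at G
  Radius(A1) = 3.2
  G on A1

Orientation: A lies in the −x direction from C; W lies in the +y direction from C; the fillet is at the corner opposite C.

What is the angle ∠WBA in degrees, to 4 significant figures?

99.49°

C is at the origin; C and A share the same y with |CA| = 66.9 and A on the −x side, so A = (-66.90, 0.000). C and W share the same x with |CW| = 30.8 and W on the +y side, so W = (0.000, 30.80). The virtual corner opposite C is at (-66.90, 30.80). Since A1 is tangent to AL there, BL ⟂ AL and A1 meets GW tangentially, so BG is at right angles to GW, with radius 3.2, so the center B sits 3.2 in from both sides at B = (-63.70, 27.60). Then cos ∠WBA = BW·BA / (|BW||BA|), giving 99.49°.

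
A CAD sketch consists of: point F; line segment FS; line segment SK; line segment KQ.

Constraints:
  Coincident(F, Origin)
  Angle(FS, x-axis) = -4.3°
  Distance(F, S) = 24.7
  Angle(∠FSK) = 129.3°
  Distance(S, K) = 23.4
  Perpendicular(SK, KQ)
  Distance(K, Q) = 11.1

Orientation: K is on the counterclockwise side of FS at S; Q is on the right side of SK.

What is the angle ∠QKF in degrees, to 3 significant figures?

116°

F is at the origin; FS runs at -4.3° with length 24.7, so S = 24.7·(cos -4.3°, sin -4.3°) = (24.6, -1.85). ∠FSK = 129.3°, so SK runs at -4.3° + (180° − 129.3°) = 46.4° from the x-axis; with |SK| = 23.4, K = S + 23.4·(cos 46.4°, sin 46.4°) = (40.8, 15.1). The perpendicularity gives KQ at right angles to SK; with |KQ| = 11.1 on the right of SK, Q = K + 11.1·(0.724, -0.690) = (48.8, 7.44). Then cos ∠QKF = KQ·KF / (|KQ||KF|), giving 116°.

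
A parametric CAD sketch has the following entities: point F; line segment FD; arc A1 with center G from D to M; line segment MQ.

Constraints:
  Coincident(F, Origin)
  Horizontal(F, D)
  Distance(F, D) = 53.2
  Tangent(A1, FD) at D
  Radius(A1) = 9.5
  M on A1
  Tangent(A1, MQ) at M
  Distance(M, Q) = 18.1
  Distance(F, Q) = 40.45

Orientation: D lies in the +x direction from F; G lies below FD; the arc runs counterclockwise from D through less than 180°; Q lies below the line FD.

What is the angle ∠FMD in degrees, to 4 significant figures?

145.9°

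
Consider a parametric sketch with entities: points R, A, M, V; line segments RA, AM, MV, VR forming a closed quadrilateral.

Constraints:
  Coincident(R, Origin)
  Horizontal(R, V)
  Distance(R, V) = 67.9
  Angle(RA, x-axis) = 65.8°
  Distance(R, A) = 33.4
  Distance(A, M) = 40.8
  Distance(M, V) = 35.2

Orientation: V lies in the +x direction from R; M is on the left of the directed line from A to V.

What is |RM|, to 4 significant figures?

63.42

Checks: |AM| = 40.80 ✓; |MV| = 35.20 ✓.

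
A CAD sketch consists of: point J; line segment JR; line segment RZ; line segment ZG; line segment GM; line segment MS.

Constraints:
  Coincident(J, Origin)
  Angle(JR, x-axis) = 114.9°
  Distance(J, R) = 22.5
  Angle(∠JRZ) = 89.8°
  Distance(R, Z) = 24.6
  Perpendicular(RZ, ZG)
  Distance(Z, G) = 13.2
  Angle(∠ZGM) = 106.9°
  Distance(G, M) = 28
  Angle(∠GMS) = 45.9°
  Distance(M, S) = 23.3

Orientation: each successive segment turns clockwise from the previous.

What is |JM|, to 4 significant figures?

2.549

RZ ⟂ ZG, so ZG runs at -65.30°; with |ZG| = 13.2, G = (18.39, 18.70). ∠ZGM = 106.9° gives GM at -138.4° from the x-axis; with |GM| = 28.0, M = (-2.547, 0.1058). Then |JM| = |M − J| = 2.549.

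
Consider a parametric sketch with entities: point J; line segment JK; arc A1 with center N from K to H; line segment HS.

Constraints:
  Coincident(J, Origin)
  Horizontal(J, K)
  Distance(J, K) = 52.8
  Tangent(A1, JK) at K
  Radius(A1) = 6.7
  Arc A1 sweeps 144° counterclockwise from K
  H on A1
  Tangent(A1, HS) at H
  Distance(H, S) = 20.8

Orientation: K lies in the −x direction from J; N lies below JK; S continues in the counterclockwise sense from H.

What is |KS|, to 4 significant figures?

27.55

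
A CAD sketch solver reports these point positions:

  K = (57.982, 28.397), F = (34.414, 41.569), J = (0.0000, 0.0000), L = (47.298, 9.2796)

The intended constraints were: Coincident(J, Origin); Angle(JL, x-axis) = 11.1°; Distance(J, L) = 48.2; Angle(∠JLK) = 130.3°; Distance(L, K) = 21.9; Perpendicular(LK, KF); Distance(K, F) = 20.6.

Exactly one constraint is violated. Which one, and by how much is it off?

Distance(K, F) = 20.6 — off by 6.40.

J = (0.00, 0.00) ✓; JL at 11.10° ✓; |JL| = 48.20 ✓; ∠JLK = 130.3° ✓; |LK| = 21.90 ✓; ∠(LK, KF) = 90.00° ✓; |KF| = 27.00 ✗.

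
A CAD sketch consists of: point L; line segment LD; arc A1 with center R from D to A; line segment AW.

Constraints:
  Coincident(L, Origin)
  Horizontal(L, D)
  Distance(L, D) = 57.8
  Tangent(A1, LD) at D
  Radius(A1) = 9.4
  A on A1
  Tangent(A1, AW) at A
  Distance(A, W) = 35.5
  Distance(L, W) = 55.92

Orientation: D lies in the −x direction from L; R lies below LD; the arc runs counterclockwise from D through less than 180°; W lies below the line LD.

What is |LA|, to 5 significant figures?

66.273

Checks: ∠(RD, DL) = 90.00° ✓; |RD| = 9.400 ✓; |RA| = 9.400 ✓; ∠(RA, AW) = 90.00° ✓; |AW| = 35.50 ✓; |LW| = 55.92 ✓.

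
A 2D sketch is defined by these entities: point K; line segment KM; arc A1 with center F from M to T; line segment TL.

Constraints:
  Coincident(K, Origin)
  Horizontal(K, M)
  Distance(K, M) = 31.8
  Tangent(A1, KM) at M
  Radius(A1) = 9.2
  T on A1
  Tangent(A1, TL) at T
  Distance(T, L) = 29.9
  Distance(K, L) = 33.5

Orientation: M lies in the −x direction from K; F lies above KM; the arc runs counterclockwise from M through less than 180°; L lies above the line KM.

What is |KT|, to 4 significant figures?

24.11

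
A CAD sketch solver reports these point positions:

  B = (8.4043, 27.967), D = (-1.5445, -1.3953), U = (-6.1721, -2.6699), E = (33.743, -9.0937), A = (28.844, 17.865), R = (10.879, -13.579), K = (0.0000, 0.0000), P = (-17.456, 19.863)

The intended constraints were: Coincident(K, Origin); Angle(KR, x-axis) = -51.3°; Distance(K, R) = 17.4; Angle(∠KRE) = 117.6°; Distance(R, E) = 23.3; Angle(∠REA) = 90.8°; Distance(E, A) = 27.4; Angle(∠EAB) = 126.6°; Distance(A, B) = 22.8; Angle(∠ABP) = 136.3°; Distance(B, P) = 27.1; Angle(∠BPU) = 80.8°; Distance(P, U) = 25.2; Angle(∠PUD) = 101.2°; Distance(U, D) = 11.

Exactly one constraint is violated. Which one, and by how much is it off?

Distance(U, D) = 11 — off by 6.20.

K = (0.00, 0.00) ✓; KR at -51.30° ✓; |KR| = 17.40 ✓; ∠KRE = 117.6° ✓; |RE| = 23.30 ✓; ∠REA = 90.80° ✓; |EA| = 27.40 ✓; ∠EAB = 126.6° ✓; |AB| = 22.80 ✓; ∠ABP = 136.3° ✓; |BP| = 27.10 ✓; ∠BPU = 80.80° ✓; |PU| = 25.20 ✓; ∠PUD = 101.2° ✓; |UD| = 4.800 ✗.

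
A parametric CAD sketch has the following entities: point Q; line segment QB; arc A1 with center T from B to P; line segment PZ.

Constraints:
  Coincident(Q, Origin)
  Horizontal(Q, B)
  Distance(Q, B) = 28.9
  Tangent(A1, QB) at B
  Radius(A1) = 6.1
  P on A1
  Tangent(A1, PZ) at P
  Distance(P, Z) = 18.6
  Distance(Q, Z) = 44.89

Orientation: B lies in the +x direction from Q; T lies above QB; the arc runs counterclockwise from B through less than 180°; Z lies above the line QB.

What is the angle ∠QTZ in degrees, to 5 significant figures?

131.06°

Q is at the origin; Q and B share the same y with |QB| = 28.9 and B on the +x side, so B = (28.900, 0.0000). The tangent condition forces TB to be normal to QB, so T = B + (0, 6.1) = (28.900, 6.1000). Since TP ⟂ PZ (tangency), |TZ| = √(6.1² + 18.6²) = 19.575 regardless of where P sits on A1. So Z lies on both circle(Q, 44.89) and circle(T, 19.575); the above-QB intersection is Z = (38.432, 23.197). P is the foot of the tangent from Z: P = (34.888, 4.9379).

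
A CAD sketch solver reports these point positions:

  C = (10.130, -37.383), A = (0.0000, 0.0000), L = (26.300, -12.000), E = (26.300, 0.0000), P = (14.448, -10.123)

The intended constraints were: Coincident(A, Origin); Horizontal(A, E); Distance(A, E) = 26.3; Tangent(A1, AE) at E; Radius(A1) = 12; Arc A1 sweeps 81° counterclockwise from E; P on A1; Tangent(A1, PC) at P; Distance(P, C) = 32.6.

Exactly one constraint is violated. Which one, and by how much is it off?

Distance(P, C) = 32.6 — off by 5.00.

A = (0.00, 0.00) ✓; A.y = 0.00, E.y = 0.00 ✓; |AE| = 26.30 ✓; ∠(LE, EA) = 90.00° ✓; |LE| = 12.00 ✓; bearing(L→P) − bearing(L→E) = 81.00° ✓; |LP| = 12.00 ✓; ∠(LP, PC) = 90.00° ✓; |PC| = 27.60 ✗.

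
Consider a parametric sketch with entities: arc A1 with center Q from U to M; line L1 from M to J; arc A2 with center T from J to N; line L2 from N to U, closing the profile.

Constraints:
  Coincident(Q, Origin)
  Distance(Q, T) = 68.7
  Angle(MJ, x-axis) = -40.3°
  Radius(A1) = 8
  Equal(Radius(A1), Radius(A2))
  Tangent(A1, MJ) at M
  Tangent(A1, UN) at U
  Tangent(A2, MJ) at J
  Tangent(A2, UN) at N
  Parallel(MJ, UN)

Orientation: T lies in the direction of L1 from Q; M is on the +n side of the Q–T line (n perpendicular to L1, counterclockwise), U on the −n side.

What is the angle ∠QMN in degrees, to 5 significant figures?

76.890°

Tangency of A1 to both parallel lines with radius 8.0 puts M and U at Q ± 8.0·n: M = (5.1743, 6.1013), U = (-5.1743, -6.1013). Equal radii place J and N the same way about T: J = T + 8.0·n = (57.570, -38.333), N = T − 8.0·n = (47.221, -50.536). Then cos ∠QMN = MQ·MN / (|MQ||MN|), giving 76.890°.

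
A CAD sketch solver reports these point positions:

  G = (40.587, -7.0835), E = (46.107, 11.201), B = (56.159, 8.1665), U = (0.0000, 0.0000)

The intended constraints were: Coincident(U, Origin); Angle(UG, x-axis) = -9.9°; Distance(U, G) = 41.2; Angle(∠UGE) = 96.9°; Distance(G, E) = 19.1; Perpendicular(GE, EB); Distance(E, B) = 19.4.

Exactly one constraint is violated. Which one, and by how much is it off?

Distance(E, B) = 19.4 — off by 8.90.

U = (0.00, 0.00) ✓; UG at -9.900° ✓; |UG| = 41.20 ✓; ∠UGE = 96.90° ✓; |GE| = 19.10 ✓; ∠(GE, EB) = 90.00° ✓; |EB| = 10.50 ✗.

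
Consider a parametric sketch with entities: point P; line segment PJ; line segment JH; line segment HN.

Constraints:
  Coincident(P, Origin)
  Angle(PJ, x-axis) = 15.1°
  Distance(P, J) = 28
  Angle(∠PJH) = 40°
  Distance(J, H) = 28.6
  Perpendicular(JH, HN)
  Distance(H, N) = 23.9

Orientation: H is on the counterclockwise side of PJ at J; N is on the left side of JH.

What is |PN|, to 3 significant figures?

9.27

P is at the origin; PJ runs at 15.1° with length 28.0, so J = 28.0·(cos 15.1°, sin 15.1°) = (27.0, 7.29). ∠PJH = 40.0°, so JH runs at 15.1° + (180° − 40.0°) = 155° from the x-axis; with |JH| = 28.6, H = J + 28.6·(cos 155°, sin 155°) = (1.09, 19.3). JH ⟂ HN; with |HN| = 23.9 on the left of JH, N = H + 23.9·(-0.421, -0.907) = (-8.97, -2.34). Then |PN| = |N − P| = 9.27.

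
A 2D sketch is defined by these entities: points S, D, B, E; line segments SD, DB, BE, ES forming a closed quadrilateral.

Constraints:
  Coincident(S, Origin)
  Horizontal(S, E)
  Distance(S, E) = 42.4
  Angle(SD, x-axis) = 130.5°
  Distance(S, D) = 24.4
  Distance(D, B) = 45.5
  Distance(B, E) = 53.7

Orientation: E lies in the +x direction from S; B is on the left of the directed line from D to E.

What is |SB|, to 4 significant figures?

51.68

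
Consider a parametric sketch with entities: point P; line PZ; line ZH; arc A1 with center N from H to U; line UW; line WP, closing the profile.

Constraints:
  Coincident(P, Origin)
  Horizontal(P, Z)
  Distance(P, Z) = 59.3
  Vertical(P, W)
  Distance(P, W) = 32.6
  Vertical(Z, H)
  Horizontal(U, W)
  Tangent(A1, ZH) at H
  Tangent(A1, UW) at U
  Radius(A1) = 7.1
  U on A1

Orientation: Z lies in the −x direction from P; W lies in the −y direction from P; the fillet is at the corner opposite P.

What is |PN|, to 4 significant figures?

58.10

P is at the origin; P and Z share the same y with |PZ| = 59.3 and Z on the −x side, so Z = (-59.30, 0.000). PW is vertical with |PW| = 32.6 and W on the −y side, so W = (0.000, -32.60). The virtual corner opposite P is at (-59.30, -32.60). Since A1 is tangent to ZH there, NH ⟂ ZH and the tangent condition forces NU to be normal to UW, with radius 7.1, so the center N sits 7.1 in from both sides at N = (-52.20, -25.50). Then |PN| = |N − P| = 58.10.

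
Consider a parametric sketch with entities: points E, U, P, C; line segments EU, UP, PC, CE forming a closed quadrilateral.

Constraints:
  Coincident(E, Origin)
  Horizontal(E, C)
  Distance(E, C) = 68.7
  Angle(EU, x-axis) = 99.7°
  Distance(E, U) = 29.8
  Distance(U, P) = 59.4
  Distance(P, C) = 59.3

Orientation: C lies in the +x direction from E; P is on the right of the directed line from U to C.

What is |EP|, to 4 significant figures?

30.60

Checks: |UP| = 59.40 ✓; |PC| = 59.30 ✓.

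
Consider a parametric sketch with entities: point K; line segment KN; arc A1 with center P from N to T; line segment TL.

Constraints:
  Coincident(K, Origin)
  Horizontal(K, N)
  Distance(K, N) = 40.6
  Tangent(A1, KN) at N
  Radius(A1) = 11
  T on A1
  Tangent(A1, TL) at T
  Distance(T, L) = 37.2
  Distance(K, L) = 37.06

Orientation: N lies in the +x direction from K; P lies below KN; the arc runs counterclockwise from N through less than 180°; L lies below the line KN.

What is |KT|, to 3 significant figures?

31.9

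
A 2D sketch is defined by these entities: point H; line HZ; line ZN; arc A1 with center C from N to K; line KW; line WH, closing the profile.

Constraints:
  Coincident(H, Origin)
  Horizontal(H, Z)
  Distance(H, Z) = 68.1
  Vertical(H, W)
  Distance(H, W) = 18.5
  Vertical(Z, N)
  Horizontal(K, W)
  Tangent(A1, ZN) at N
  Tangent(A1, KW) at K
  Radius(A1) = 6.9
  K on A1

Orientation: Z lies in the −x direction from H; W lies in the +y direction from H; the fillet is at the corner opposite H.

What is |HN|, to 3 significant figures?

69.1

H is at the origin; H and Z share the same y with |HZ| = 68.1 and Z on the −x side, so Z = (-68.1, 0.00). H and W share the same x with |HW| = 18.5 and W on the +y side, so W = (0.00, 18.5). The virtual corner opposite H is at (-68.1, 18.5). Tangency of A1 to ZN means the radius CN is perpendicular to ZN and A1 meets KW tangentially, so CK is at right angles to KW, with radius 6.9, so the center C sits 6.9 in from both sides at C = (-61.2, 11.6). That places the tangent points at N = (-68.1, 11.6) on ZN and K = (-61.2, 18.5) on KW. Then |HN| = |N − H| = 69.1.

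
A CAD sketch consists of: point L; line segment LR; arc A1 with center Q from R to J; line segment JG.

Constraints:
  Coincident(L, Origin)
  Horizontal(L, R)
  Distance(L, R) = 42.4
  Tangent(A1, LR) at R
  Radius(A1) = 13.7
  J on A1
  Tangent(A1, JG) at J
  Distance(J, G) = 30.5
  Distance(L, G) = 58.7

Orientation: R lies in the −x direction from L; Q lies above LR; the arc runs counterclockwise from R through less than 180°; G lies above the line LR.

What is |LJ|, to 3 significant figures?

33.5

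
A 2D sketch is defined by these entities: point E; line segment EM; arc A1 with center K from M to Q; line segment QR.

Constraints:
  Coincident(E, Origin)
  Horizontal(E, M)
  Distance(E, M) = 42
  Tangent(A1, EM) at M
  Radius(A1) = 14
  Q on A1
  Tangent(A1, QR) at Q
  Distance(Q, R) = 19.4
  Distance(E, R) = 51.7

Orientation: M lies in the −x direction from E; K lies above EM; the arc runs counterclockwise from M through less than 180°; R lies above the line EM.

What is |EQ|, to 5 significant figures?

34.657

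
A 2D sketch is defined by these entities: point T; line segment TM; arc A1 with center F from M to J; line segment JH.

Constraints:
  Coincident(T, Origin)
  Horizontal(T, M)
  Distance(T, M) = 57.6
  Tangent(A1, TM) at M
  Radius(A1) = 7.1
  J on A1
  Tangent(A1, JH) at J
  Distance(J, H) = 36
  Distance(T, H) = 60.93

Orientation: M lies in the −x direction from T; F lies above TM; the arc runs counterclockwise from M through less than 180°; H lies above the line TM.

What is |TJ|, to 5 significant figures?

50.943

Checks: T.y = 0.00, M.y = 0.00 ✓; |FJ| = 7.100 ✓; ∠(FJ, JH) = 90.00° ✓; |JH| = 36.00 ✓; |TH| = 60.93 ✓.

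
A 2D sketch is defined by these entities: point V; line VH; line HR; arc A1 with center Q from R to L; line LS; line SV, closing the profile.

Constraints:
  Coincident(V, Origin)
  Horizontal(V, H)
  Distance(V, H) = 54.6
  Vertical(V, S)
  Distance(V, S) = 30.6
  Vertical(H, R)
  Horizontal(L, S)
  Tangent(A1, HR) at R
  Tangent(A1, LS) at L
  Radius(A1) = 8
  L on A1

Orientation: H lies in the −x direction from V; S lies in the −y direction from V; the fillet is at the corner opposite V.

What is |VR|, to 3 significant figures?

59.1

V is at the origin; V and H share the same y with |VH| = 54.6 and H on the −x side, so H = (-54.6, 0.00). VS is vertical with |VS| = 30.6 and S on the −y side, so S = (0.00, -30.6). The virtual corner opposite V is at (-54.6, -30.6). The tangent condition forces QR to be normal to HR and the tangent condition forces QL to be normal to LS, with radius 8.0, so the center Q sits 8.0 in from both sides at Q = (-46.6, -22.6). That places the tangent points at R = (-54.6, -22.6) on HR and L = (-46.6, -30.6) on LS. Then |VR| = |R − V| = 59.1.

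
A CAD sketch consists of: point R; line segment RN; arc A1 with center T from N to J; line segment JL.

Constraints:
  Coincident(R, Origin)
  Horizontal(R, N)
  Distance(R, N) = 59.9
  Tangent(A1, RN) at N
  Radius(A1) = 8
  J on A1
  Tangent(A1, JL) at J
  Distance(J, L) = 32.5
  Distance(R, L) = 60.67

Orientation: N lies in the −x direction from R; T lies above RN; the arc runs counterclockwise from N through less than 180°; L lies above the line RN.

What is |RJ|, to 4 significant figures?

52.44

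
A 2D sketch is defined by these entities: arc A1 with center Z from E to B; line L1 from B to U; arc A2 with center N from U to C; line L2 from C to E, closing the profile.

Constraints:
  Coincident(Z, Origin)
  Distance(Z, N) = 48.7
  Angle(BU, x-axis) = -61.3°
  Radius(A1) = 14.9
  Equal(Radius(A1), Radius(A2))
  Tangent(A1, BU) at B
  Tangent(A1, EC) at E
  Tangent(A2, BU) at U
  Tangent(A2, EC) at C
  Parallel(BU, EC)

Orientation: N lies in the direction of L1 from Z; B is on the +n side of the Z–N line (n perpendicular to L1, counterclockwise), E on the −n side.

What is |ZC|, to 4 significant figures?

50.93

The slot axis is L1's direction at -61.3°, so u = (cos -61.3°, sin -61.3°) = (0.4802, -0.8771) and n = (−sin -61.3°, cos -61.3°) = (0.8771, 0.4802). Z is at the origin and N lies 48.7 along u from Z, so N = 48.7·u = (23.39, -42.72). Tangency of A1 to both parallel lines with radius 14.9 puts B and E at Z ± 14.9·n: B = (13.07, 7.155), E = (-13.07, -7.155). Equal radii place U and C the same way about N: U = N + 14.9·n = (36.46, -35.56), C = N − 14.9·n = (10.32, -49.87). Then |ZC| = |C − Z| = 50.93.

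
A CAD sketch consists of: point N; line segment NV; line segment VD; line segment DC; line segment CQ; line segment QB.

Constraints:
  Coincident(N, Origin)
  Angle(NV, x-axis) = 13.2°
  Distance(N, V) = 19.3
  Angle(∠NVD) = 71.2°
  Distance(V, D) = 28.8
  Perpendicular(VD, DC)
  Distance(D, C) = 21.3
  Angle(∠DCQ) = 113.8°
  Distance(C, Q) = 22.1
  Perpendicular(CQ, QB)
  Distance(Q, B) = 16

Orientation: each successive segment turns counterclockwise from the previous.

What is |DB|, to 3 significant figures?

30.9

N is at the origin; NV runs at 13.2° with length 19.3, so V = (18.8, 4.41). ∠NVD = 71.2° gives VD at 122° from the x-axis; with |VD| = 28.8, D = (3.53, 28.8). The perpendicularity gives DC at right angles to VD, so DC runs at -148°; with |DC| = 21.3, C = (-14.5, 17.5). ∠DCQ = 113.8° gives CQ at -81.8° from the x-axis; with |CQ| = 22.1, Q = (-11.4, -4.33). The perpendicularity gives QB at right angles to CQ, so QB runs at 8.20°; with |QB| = 16.0, B = (4.45, -2.05). Then |DB| = |B − D| = 30.9.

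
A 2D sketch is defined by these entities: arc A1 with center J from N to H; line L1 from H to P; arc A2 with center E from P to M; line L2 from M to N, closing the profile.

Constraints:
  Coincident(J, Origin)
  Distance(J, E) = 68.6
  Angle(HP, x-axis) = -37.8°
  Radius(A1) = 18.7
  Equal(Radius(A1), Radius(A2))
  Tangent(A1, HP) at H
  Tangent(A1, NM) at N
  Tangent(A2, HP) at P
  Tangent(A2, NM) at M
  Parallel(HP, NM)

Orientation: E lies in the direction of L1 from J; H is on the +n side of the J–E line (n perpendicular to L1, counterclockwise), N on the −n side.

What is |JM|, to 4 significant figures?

71.10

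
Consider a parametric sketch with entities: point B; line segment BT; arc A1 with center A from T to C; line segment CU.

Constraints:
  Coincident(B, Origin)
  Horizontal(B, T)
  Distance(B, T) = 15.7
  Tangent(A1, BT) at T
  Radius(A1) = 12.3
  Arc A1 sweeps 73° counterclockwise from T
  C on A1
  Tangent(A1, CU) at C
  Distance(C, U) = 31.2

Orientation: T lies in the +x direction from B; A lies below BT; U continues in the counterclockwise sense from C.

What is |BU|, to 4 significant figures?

38.89

B is at the origin; BT is horizontal with |BT| = 15.7 and T on the +x side, so T = (15.70, 0.000). Tangency of A1 to BT means the radius AT is perpendicular to BT, so A = T + (0, -12.3) = (15.70, -12.30). On A1, T sits at bearing 90° from A; a 73° counterclockwise sweep puts C at bearing 163°, so C = A + 12.3·(cos 163°, sin 163°) = (3.937, -8.704). Since A1 is tangent to CU there, AC ⟂ CU, so CU runs along (−sin 163°, cos 163°); with |CU| = 31.2, U = (-5.185, -38.54). Then |BU| = |U − B| = 38.89.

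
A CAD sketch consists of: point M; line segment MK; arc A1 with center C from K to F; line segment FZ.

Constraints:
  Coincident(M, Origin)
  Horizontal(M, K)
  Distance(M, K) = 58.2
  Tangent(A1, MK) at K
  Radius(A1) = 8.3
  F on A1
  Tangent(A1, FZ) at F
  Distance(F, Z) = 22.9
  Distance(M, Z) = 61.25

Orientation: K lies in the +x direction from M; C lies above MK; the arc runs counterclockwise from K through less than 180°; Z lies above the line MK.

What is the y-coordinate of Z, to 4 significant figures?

31.93

M is at the origin; MK is horizontal with |MK| = 58.2 and K on the +x side, so K = (58.20, 0.000). Tangency of A1 to MK means the radius CK is perpendicular to MK, so C = K + (0, 8.3) = (58.20, 8.300). Since CF ⟂ FZ (tangency), |CZ| = √(8.3² + 22.9²) = 24.36 regardless of where F sits on A1. So Z lies on both circle(M, 61.25) and circle(C, 24.36); the above-MK intersection is Z = (52.27, 31.93). F is the foot of the tangent from Z: F = (65.08, 12.94).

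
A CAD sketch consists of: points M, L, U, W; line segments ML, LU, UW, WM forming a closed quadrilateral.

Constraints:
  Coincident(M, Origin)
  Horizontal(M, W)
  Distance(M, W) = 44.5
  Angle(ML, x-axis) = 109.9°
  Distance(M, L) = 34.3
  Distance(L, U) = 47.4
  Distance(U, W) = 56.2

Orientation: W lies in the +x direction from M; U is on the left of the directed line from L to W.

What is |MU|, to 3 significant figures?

62.2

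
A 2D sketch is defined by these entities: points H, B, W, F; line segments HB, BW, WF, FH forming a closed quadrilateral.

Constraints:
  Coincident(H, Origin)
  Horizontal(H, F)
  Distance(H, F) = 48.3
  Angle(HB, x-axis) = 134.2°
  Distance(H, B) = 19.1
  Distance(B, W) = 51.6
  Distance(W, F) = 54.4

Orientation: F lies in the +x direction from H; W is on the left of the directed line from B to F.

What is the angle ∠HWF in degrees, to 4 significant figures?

52.58°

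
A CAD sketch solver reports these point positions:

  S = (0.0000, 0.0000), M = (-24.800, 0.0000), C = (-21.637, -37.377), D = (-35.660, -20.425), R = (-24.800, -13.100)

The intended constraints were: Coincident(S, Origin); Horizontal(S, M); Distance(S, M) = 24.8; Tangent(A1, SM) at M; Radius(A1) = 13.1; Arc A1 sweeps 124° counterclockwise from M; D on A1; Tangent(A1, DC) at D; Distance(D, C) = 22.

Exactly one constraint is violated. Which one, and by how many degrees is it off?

Tangent(A1, DC) at D — off by 5.60°.

S = (0.00, 0.00) ✓; S.y = 0.00, M.y = 0.00 ✓; |SM| = 24.80 ✓; ∠(RM, MS) = 90.00° ✓; |RM| = 13.10 ✓; bearing(R→D) − bearing(R→M) = 124.0° ✓; |RD| = 13.10 ✓; ∠(RD, DC) = 84.40° ✗; |DC| = 22.00 ✓.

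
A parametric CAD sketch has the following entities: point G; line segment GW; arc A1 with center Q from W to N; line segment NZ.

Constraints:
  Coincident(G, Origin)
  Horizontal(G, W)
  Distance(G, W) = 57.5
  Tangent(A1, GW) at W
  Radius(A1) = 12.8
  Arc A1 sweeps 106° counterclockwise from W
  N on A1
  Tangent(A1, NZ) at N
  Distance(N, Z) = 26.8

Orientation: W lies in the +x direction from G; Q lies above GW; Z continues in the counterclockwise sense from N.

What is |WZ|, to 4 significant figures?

42.38

On A1, W sits at bearing -90° from Q; a 106° counterclockwise sweep puts N at bearing 16°, so N = Q + 12.8·(cos 16°, sin 16°) = (69.80, 16.33). Since A1 is tangent to NZ there, QN ⟂ NZ, so NZ runs along (−sin 16°, cos 16°); with |NZ| = 26.8, Z = (62.42, 42.09). Then |WZ| = |Z − W| = 42.38.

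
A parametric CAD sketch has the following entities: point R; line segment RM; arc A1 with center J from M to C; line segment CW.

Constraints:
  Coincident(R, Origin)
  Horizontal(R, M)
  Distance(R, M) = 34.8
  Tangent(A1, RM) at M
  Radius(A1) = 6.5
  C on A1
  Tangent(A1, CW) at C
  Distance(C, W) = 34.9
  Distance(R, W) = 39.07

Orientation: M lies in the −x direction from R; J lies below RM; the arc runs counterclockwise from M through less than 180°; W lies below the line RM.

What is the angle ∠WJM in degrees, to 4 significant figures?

146.3°

Checks: R = (0.00, 0.00) ✓; |JC| = 6.500 ✓; ∠(JC, CW) = 90.00° ✓; |CW| = 34.90 ✓; |RW| = 39.07 ✓.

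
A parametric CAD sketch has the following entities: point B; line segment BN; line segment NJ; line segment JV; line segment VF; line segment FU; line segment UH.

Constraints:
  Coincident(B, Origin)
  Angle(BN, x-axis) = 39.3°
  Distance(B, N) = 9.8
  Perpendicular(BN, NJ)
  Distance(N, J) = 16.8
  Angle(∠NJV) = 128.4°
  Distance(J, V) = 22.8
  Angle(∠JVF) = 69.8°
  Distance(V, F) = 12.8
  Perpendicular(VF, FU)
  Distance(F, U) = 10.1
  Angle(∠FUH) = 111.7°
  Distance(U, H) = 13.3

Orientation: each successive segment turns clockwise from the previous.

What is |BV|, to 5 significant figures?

31.996

B is at the origin; BN runs at 39.3° with length 9.8, so N = (7.5836, 6.2071). BN ⟂ NJ, so NJ runs at -50.700°; with |NJ| = 16.8, J = (18.224, -6.7934). ∠NJV = 128.4° gives JV at -102.30° from the x-axis; with |JV| = 22.8, V = (13.367, -29.070). Then |BV| = |V − B| = 31.996.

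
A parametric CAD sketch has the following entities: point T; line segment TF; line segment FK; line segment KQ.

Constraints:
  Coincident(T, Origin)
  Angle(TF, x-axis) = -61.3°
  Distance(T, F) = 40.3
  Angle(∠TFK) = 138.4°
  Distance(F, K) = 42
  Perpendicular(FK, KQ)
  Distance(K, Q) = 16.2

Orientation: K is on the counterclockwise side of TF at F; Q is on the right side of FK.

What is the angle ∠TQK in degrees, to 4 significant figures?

59.23°

T is at the origin; TF runs at -61.3° with length 40.3, so F = 40.3·(cos -61.3°, sin -61.3°) = (19.35, -35.35). ∠TFK = 138.4°, so FK runs at -61.3° + (180° − 138.4°) = -19.70° from the x-axis; with |FK| = 42.0, K = F + 42.0·(cos -19.70°, sin -19.70°) = (58.89, -49.51). FK ⟂ KQ; with |KQ| = 16.2 on the right of FK, Q = K + 16.2·(-0.3371, -0.9415) = (53.43, -64.76). Then cos ∠TQK = QT·QK / (|QT||QK|), giving 59.23°.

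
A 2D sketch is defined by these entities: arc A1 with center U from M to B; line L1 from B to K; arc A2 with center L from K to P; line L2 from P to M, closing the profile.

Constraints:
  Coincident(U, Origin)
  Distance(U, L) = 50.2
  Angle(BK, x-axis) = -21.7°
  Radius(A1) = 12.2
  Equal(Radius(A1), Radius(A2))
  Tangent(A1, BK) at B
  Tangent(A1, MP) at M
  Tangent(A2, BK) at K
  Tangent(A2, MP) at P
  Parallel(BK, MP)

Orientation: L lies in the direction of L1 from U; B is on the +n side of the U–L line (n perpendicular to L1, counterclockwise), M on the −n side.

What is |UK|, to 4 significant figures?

51.66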